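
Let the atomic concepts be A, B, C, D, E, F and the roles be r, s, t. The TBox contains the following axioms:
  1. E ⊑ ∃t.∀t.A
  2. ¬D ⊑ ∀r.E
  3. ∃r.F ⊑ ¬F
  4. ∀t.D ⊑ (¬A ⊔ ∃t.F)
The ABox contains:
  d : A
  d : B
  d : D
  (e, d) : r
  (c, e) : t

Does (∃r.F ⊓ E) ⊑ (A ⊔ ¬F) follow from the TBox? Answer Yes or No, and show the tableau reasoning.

1. (∃r.F ⊓ E) ⊑ (A ⊔ ¬F)  ⇔  ((∃r.F ⊓ E) ⊓ (¬A ⊓ F)) unsat w.r.t. T
   all branches close; clash {F, ¬F} at x₀
2. Hence (∃r.F ⊓ E) ⊑ (A ⊔ ¬F): entailed.

Yes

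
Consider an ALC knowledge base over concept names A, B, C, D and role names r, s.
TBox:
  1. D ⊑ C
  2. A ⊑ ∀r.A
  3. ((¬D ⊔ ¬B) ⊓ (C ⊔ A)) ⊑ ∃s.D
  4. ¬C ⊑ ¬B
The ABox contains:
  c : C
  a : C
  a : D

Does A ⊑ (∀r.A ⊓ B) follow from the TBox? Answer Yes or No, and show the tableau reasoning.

No

1. A ⊑ (∀r.A ⊓ B)  ⇔  (A ⊓ (∃r.¬A ⊔ ¬B)) unsat w.r.t. T
   apply at x₀: A⊑∀r.A
   open: L(x₀) ⊇ {A, C, ¬B, ∀r.A, ∃s.D} (+ ∃-successors)
2. Hence A ⊑ (∀r.A ⊓ B): not entailed.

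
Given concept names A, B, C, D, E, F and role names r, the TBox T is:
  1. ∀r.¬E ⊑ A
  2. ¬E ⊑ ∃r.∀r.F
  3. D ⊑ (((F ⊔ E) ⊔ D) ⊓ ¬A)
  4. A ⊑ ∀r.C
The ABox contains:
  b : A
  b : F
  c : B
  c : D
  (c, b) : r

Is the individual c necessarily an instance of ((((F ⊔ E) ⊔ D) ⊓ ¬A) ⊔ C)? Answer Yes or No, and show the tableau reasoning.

1. c : ((((F ⊔ E) ⊔ D) ⊓ ¬A) ⊔ C)?  L(c) = {B, D} ∪ {((((¬F ⊓ ¬E) ⊓ ¬D) ⊔ A) ⊓ ¬C)}
   clash {A, ¬A} at c — c ∈ ((((F ⊔ E) ⊔ D) ⊓ ¬A) ⊔ C)
2. Hence c : ((((F ⊔ E) ⊔ D) ⊓ ¬A) ⊔ C): entailed.

Yes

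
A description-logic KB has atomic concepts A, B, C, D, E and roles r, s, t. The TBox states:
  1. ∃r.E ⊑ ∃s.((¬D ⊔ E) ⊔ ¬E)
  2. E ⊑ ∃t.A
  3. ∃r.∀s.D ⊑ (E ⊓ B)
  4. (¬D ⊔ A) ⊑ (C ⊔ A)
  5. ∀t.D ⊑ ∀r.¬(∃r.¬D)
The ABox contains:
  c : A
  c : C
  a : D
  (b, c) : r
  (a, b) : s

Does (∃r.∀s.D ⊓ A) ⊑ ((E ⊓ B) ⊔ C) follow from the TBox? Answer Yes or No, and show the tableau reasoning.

1. (∃r.∀s.D ⊓ A) ⊑ ((E ⊓ B) ⊔ C)  ⇔  ((∃r.∀s.D ⊓ A) ⊓ ((¬E ⊔ ¬B) ⊓ ¬C)) unsat w.r.t. T
   all branches close; clash {B, ¬B} at x₀
2. Hence (∃r.∀s.D ⊓ A) ⊑ ((E ⊓ B) ⊔ C): entailed.

Yes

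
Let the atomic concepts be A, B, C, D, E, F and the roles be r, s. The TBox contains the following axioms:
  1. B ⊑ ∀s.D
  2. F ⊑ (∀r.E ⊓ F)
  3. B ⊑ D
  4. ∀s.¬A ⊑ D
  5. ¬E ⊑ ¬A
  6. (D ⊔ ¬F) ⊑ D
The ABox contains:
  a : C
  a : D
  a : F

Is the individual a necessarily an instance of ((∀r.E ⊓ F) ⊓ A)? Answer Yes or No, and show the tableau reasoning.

No

1. a : ((∀r.E ⊓ F) ⊓ A)?  L(a) = {C, D, F} ∪ {((∃r.¬E ⊔ ¬F) ⊔ ¬A)}
   apply at a: F⊑(∀r.E ⊓ F)
   open: L(a) ⊇ {C, D, E, F, ¬A, …} — a ∉ ((∀r.E ⊓ F) ⊓ A) possible
2. Hence a : ((∀r.E ⊓ F) ⊓ A): not entailed.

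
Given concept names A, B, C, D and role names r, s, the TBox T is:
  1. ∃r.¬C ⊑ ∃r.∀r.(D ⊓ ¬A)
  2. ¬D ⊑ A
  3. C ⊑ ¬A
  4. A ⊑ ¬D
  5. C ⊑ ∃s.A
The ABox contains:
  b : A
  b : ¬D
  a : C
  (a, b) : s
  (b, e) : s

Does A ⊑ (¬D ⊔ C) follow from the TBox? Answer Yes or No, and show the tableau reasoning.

1. A ⊑ (¬D ⊔ C)  ⇔  (A ⊓ (D ⊓ ¬C)) unsat w.r.t. T
   all branches close; clash {D, ¬D} at x₀
2. Hence A ⊑ (¬D ⊔ C): entailed.

Yes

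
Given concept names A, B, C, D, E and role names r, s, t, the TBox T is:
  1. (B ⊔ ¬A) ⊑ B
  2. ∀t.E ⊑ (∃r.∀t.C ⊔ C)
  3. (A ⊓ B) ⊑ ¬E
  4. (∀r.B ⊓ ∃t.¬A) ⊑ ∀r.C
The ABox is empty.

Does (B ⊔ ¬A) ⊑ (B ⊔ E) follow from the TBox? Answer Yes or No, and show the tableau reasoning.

Yes

1. (B ⊔ ¬A) ⊑ (B ⊔ E)  ⇔  ((B ⊔ ¬A) ⊓ (¬B ⊓ ¬E)) unsat w.r.t. T
   all branches close; clash {B, ¬B} at x₀
2. Hence (B ⊔ ¬A) ⊑ (B ⊔ E): entailed.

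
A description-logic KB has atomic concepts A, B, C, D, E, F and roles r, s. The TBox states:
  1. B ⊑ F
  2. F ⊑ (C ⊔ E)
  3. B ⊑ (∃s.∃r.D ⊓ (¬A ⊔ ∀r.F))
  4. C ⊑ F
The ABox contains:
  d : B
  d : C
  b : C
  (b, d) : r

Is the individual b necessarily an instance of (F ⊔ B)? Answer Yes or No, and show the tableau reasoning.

Yes

1. b : (F ⊔ B)?  L(b) = {C} ∪ {(¬F ⊓ ¬B)}
   clash {F, ¬F} at b — b ∈ (F ⊔ B)
2. Hence b : (F ⊔ B): entailed.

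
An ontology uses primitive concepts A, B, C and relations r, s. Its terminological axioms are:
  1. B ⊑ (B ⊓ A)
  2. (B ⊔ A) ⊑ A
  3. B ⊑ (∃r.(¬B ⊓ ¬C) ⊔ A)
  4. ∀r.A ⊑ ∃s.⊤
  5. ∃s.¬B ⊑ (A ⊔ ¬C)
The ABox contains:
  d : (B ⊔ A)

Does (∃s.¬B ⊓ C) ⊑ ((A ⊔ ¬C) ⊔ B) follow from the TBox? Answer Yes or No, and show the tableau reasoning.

1. (∃s.¬B ⊓ C) ⊑ ((A ⊔ ¬C) ⊔ B)  ⇔  ((∃s.¬B ⊓ C) ⊓ ((¬A ⊓ C) ⊓ ¬B)) unsat w.r.t. T
   all branches close; clash {A, ¬A} at x₀
2. Hence (∃s.¬B ⊓ C) ⊑ ((A ⊔ ¬C) ⊔ B): entailed.

Yes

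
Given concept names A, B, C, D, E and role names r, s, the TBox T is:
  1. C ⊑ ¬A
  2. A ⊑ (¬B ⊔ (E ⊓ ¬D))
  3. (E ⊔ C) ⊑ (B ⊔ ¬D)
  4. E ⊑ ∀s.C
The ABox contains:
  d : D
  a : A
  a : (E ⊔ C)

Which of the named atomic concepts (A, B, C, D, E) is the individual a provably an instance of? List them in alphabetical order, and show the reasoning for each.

1. a : A?  L(a) = {A, (E ⊔ C)} ∪ {¬A}
   clash {A, ¬A} at a — a ∈ A
2. a : B?  L(a) = {A, (E ⊔ C)} ∪ {¬B}
   apply at a: A⊑(¬B ⊔ (E ⊓ ¬D)); (E ⊔ C)⊑(B ⊔ ¬D)
   open: L(a) ⊇ {A, E, ¬B, ¬C, ¬D, …} — a ∉ B possible
3. a : C?  L(a) = {A, (E ⊔ C)} ∪ {¬C}
   apply at a: A⊑(¬B ⊔ (E ⊓ ¬D)); (E ⊔ C)⊑(B ⊔ ¬D)
   open: L(a) ⊇ {A, B, E, ¬C, ¬D, …} — a ∉ C possible
4. a : D?  L(a) = {A, (E ⊔ C)} ∪ {¬D}
   apply at a: A⊑(¬B ⊔ (E ⊓ ¬D)); (E ⊔ C)⊑(B ⊔ ¬D)
   open: L(a) ⊇ {A, E, ¬B, ¬C, ¬D, …} — a ∉ D possible
5. a : E?  L(a) = {A, (E ⊔ C)} ∪ {¬E}
   clash {A, ¬A} at a — a ∈ E
6. Entailed for a: {A, E}

{A, E}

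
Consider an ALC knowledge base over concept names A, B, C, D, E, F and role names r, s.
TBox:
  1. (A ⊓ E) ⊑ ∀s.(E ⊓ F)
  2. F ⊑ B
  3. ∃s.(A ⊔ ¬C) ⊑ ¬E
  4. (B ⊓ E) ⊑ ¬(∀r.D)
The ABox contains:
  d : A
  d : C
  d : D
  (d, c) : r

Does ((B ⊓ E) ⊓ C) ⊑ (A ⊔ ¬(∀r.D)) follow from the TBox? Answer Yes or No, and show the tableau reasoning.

1. ((B ⊓ E) ⊓ C) ⊑ (A ⊔ ¬(∀r.D))  ⇔  (((B ⊓ E) ⊓ C) ⊓ (¬A ⊓ ∀r.D)) unsat w.r.t. T
   all branches close; clash {E, ¬E} at x₀
2. Hence ((B ⊓ E) ⊓ C) ⊑ (A ⊔ ¬(∀r.D)): entailed.

Yes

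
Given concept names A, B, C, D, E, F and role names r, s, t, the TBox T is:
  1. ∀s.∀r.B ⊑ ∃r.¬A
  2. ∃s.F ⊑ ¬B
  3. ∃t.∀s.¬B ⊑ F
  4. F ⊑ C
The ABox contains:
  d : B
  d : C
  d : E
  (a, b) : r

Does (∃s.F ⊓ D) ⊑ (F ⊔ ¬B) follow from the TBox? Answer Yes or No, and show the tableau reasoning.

Yes

1. (∃s.F ⊓ D) ⊑ (F ⊔ ¬B)  ⇔  ((∃s.F ⊓ D) ⊓ (¬F ⊓ B)) unsat w.r.t. T
   all branches close; clash {B, ¬B} at x₀
2. Hence (∃s.F ⊓ D) ⊑ (F ⊔ ¬B): entailed.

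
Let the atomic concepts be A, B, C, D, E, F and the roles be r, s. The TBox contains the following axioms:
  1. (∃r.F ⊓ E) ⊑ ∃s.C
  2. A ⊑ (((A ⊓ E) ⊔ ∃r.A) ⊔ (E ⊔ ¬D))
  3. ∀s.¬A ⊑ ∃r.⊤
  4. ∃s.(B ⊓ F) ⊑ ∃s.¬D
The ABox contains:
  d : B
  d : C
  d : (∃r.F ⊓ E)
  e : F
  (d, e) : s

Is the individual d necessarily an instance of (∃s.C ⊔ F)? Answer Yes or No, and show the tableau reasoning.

Yes

1. d : (∃s.C ⊔ F)?  L(d) = {B, C, (∃r.F ⊓ E)} ∪ {(∀s.¬C ⊓ ¬F)}
   clash {C, ¬C} at an ∃-successor — d ∈ (∃s.C ⊔ F)
2. Hence d : (∃s.C ⊔ F): entailed.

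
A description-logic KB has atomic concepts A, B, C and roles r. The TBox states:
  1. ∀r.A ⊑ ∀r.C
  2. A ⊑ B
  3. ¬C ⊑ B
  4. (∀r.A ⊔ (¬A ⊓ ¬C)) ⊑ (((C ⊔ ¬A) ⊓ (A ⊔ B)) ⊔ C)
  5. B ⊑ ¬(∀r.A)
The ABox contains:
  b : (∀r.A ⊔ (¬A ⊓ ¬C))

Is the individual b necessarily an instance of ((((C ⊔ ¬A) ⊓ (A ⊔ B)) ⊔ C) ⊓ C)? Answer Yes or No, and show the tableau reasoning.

No

1. b : ((((C ⊔ ¬A) ⊓ (A ⊔ B)) ⊔ C) ⊓ C)?  L(b) = {(∀r.A ⊔ (¬A ⊓ ¬C))} ∪ {((((¬C ⊓ A) ⊔ (¬A ⊓ ¬B)) ⊓ ¬C) ⊔ ¬C)}
   apply at b: (∀r.A ⊔ (¬A ⊓ ¬C))⊑(((C ⊔ ¬A) ⊓ (A ⊔ B)) ⊔ C)
   open: L(b) ⊇ {B, ¬A, ¬C, ∃r.¬A} (+ ∃-successors) — b ∉ ((((C ⊔ ¬A) ⊓ (A ⊔ B)) ⊔ C) ⊓ C) possible
2. Hence b : ((((C ⊔ ¬A) ⊓ (A ⊔ B)) ⊔ C) ⊓ C): not entailed.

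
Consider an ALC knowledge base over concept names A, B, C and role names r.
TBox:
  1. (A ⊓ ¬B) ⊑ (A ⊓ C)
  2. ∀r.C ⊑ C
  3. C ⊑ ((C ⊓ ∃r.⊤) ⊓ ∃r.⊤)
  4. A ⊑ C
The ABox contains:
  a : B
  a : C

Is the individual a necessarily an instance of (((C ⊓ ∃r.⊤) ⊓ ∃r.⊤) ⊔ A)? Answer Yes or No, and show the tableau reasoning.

Yes

1. a : (((C ⊓ ∃r.⊤) ⊓ ∃r.⊤) ⊔ A)?  L(a) = {B, C} ∪ {(((¬C ⊔ ∀r.⊥) ⊔ ∀r.⊥) ⊓ ¬A)}
   clash {A, ¬A} at a — a ∈ (((C ⊓ ∃r.⊤) ⊓ ∃r.⊤) ⊔ A)
2. Hence a : (((C ⊓ ∃r.⊤) ⊓ ∃r.⊤) ⊔ A): entailed.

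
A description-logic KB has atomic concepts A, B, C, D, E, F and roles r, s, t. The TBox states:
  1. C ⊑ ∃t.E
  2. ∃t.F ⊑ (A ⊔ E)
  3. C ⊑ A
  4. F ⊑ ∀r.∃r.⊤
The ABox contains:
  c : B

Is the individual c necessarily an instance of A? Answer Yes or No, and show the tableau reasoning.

No

1. c : A?  L(c) = {B} ∪ {¬A}
   open: L(c) ⊇ {B, ¬A, ¬C, ¬F, ∀t.¬F} — c ∉ A possible
2. Hence c : A: not entailed.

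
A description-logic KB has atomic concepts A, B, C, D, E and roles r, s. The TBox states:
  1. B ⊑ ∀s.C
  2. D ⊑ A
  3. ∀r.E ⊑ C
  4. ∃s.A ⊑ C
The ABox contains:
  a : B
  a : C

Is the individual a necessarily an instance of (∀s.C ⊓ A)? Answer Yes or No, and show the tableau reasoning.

1. a : (∀s.C ⊓ A)?  L(a) = {B, C} ∪ {(∃s.¬C ⊔ ¬A)}
   apply at a: B⊑∀s.C
   open: L(a) ⊇ {B, C, ¬A, ¬D, ∀s.C} — a ∉ (∀s.C ⊓ A) possible
2. Hence a : (∀s.C ⊓ A): not entailed.

No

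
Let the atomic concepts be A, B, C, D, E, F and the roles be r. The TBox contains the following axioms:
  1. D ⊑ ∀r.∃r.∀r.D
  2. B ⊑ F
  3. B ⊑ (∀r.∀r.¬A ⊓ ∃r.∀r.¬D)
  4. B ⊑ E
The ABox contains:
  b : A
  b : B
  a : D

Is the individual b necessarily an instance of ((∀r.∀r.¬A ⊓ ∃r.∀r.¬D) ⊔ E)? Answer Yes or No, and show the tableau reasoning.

1. b : ((∀r.∀r.¬A ⊓ ∃r.∀r.¬D) ⊔ E)?  L(b) = {A, B} ∪ {((∃r.∃r.A ⊔ ∀r.∃r.D) ⊓ ¬E)}
   clash {E, ¬E} at b — b ∈ ((∀r.∀r.¬A ⊓ ∃r.∀r.¬D) ⊔ E)
2. Hence b : ((∀r.∀r.¬A ⊓ ∃r.∀r.¬D) ⊔ E): entailed.

Yes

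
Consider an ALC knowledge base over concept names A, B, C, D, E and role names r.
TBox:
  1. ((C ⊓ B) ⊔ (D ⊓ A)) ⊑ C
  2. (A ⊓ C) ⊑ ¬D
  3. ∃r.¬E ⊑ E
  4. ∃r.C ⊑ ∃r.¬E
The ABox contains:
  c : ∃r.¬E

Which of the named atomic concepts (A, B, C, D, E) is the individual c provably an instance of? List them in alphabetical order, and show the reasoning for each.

{E}

1. c : A?  L(c) = {∃r.¬E} ∪ {¬A}
   apply at c: ∃r.¬E⊑E
   open: L(c) ⊇ {E, ¬A, ¬C, ∃r.¬E} (+ ∃-successors) — c ∉ A possible
2. c : B?  L(c) = {∃r.¬E} ∪ {¬B}
   apply at c: ∃r.¬E⊑E
   open: L(c) ⊇ {E, ¬A, ¬B, ∃r.¬E} (+ ∃-successors) — c ∉ B possible
3. c : C?  L(c) = {∃r.¬E} ∪ {¬C}
   apply at c: ∃r.¬E⊑E
   open: L(c) ⊇ {E, ¬C, ¬D, ∃r.¬E} (+ ∃-successors) — c ∉ C possible
4. c : D?  L(c) = {∃r.¬E} ∪ {¬D}
   apply at c: ∃r.¬E⊑E
   open: L(c) ⊇ {E, ¬C, ¬D, ∃r.¬E} (+ ∃-successors) — c ∉ D possible
5. c : E?  L(c) = {∃r.¬E} ∪ {¬E}
   clash {E, ¬E} at c — c ∈ E
6. Entailed for c: {E}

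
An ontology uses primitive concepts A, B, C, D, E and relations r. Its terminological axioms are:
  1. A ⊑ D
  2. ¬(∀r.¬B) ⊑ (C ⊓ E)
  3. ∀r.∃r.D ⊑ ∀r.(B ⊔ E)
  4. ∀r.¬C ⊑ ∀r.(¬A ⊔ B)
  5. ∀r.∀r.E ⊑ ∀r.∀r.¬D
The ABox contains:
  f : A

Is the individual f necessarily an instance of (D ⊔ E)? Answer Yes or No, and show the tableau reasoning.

1. f : (D ⊔ E)?  L(f) = {A} ∪ {(¬D ⊓ ¬E)}
   clash {D, ¬D} at f — f ∈ (D ⊔ E)
2. Hence f : (D ⊔ E): entailed.

Yes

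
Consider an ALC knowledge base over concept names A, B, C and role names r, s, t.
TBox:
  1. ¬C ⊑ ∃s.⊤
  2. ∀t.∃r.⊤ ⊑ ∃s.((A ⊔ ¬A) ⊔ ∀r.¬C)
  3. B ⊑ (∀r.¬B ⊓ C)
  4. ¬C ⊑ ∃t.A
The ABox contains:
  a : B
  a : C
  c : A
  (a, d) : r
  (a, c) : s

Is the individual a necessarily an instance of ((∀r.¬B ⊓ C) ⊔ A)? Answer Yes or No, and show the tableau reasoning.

1. a : ((∀r.¬B ⊓ C) ⊔ A)?  L(a) = {B, C} ∪ {((∃r.B ⊔ ¬C) ⊓ ¬A)}
   clash {C, ¬C} at a — a ∈ ((∀r.¬B ⊓ C) ⊔ A)
2. Hence a : ((∀r.¬B ⊓ C) ⊔ A): entailed.

Yes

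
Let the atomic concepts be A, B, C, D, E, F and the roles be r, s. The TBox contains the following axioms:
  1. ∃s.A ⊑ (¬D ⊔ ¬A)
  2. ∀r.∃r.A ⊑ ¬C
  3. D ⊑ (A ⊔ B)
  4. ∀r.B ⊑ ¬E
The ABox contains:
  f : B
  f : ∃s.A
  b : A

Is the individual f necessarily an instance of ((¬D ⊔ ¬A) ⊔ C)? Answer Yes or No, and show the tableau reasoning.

Yes

1. f : ((¬D ⊔ ¬A) ⊔ C)?  L(f) = {B, ∃s.A} ∪ {((D ⊓ A) ⊓ ¬C)}
   clash {A, ¬A} at f — f ∈ ((¬D ⊔ ¬A) ⊔ C)
2. Hence f : ((¬D ⊔ ¬A) ⊔ C): entailed.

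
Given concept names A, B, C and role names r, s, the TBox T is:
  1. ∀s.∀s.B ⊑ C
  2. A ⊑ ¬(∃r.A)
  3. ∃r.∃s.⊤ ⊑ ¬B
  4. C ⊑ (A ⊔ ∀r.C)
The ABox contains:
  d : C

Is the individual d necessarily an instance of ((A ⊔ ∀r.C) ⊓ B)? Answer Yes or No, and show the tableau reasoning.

1. d : ((A ⊔ ∀r.C) ⊓ B)?  L(d) = {C} ∪ {((¬A ⊓ ∃r.¬C) ⊔ ¬B)}
   apply at d: C⊑(A ⊔ ∀r.C)
   open: L(d) ⊇ {C, ¬A, ¬B, ∀r.C, ∀r.∀s.⊥} — d ∉ ((A ⊔ ∀r.C) ⊓ B) possible
2. Hence d : ((A ⊔ ∀r.C) ⊓ B): not entailed.

No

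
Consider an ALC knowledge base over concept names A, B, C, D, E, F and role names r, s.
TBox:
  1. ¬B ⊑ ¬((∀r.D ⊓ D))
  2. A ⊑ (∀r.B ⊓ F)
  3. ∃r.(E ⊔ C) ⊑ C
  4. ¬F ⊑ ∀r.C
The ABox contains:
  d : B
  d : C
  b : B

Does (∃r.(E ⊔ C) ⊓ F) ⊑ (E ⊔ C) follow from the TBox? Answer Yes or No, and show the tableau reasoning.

1. (∃r.(E ⊔ C) ⊓ F) ⊑ (E ⊔ C)  ⇔  ((∃r.(E ⊔ C) ⊓ F) ⊓ (¬E ⊓ ¬C)) unsat w.r.t. T
   all branches close; clash {C, ¬C} at x₀
2. Hence (∃r.(E ⊔ C) ⊓ F) ⊑ (E ⊔ C): entailed.

Yes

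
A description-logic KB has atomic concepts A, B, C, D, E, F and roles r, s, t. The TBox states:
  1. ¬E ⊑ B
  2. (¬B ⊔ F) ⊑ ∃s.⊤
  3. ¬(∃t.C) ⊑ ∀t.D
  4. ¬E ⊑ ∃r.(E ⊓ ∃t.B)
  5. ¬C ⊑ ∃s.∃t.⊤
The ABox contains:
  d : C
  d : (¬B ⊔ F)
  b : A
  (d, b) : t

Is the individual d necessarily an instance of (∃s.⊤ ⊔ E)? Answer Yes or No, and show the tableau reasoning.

Yes

1. d : (∃s.⊤ ⊔ E)?  L(d) = {C, (¬B ⊔ F)} ∪ {(∀s.⊥ ⊓ ¬E)}
   clash ⊥ at an ∃-successor — d ∈ (∃s.⊤ ⊔ E)
2. Hence d : (∃s.⊤ ⊔ E): entailed.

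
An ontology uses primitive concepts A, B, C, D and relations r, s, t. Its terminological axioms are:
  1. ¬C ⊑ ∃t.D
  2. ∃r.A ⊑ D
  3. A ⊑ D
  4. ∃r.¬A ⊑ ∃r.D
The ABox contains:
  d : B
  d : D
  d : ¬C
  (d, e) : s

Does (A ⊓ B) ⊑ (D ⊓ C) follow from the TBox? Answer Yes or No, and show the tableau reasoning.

1. (A ⊓ B) ⊑ (D ⊓ C)  ⇔  ((A ⊓ B) ⊓ (¬D ⊔ ¬C)) unsat w.r.t. T
   apply at x₀: A⊑D
   open: L(x₀) ⊇ {A, B, D, ¬C, ∀r.A, …} (+ ∃-successors)
2. Hence (A ⊓ B) ⊑ (D ⊓ C): not entailed.

No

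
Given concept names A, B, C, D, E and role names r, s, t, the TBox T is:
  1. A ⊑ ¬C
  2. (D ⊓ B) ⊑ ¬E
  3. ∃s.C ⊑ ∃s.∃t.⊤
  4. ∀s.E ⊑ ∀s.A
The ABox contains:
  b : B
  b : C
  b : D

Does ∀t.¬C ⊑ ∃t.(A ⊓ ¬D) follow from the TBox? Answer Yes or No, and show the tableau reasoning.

No

1. ∀t.¬C ⊑ ∃t.(A ⊓ ¬D)  ⇔  (∀t.¬C ⊓ ∀t.(¬A ⊔ D)) unsat w.r.t. T
   open: L(x₀) ⊇ {¬A, ¬D, ∀s.¬C, ∀t.(¬A ⊔ D), ∀t.¬C, …} (+ ∃-successors)
2. Hence ∀t.¬C ⊑ ∃t.(A ⊓ ¬D): not entailed.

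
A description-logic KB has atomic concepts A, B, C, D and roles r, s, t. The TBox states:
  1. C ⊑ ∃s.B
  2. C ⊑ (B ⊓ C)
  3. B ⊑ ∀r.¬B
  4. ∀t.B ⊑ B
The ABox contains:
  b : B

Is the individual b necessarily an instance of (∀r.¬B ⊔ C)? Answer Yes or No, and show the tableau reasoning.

Yes

1. b : (∀r.¬B ⊔ C)?  L(b) = {B} ∪ {(∃r.B ⊓ ¬C)}
   clash {B, ¬B} at an ∃-successor — b ∈ (∀r.¬B ⊔ C)
2. Hence b : (∀r.¬B ⊔ C): entailed.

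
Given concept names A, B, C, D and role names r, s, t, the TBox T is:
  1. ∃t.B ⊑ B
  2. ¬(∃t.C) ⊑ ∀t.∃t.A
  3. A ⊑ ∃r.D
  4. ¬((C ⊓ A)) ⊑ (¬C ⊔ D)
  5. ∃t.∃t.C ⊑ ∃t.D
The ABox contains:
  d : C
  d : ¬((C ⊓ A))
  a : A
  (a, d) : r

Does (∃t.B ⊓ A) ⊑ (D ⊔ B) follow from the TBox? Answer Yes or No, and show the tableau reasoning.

Yes

1. (∃t.B ⊓ A) ⊑ (D ⊔ B)  ⇔  ((∃t.B ⊓ A) ⊓ (¬D ⊓ ¬B)) unsat w.r.t. T
   all branches close; clash {D, ¬D} at x₀
2. Hence (∃t.B ⊓ A) ⊑ (D ⊔ B): entailed.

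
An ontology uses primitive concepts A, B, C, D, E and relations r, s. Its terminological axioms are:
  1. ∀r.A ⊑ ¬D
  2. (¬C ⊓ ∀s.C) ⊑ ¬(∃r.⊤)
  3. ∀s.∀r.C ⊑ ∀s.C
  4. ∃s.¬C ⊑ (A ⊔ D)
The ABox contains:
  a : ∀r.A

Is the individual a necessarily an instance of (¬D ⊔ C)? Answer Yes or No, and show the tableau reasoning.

Yes

1. a : (¬D ⊔ C)?  L(a) = {∀r.A} ∪ {(D ⊓ ¬C)}
   clash {D, ¬D} at a — a ∈ (¬D ⊔ C)
2. Hence a : (¬D ⊔ C): entailed.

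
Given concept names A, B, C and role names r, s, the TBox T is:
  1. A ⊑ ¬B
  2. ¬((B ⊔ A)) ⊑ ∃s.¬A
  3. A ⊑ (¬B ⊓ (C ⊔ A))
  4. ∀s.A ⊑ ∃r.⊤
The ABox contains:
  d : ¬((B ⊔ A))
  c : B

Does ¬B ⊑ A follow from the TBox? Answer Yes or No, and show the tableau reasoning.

1. ¬B ⊑ A  ⇔  (¬B ⊓ ¬A) unsat w.r.t. T
   apply at x₀: ¬((B ⊔ A))⊑∃s.¬A
   open: L(x₀) ⊇ {¬A, ¬B, ∃s.¬A} (+ ∃-successors)
2. Hence ¬B ⊑ A: not entailed.

No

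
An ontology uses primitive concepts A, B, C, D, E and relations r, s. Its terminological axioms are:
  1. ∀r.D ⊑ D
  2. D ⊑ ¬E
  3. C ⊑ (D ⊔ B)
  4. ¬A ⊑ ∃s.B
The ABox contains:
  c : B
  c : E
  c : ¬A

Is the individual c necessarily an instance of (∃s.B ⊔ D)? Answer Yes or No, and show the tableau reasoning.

1. c : (∃s.B ⊔ D)?  L(c) = {B, E, ¬A} ∪ {(∀s.¬B ⊓ ¬D)}
   clash {D, ¬D} at c — c ∈ (∃s.B ⊔ D)
2. Hence c : (∃s.B ⊔ D): entailed.

Yes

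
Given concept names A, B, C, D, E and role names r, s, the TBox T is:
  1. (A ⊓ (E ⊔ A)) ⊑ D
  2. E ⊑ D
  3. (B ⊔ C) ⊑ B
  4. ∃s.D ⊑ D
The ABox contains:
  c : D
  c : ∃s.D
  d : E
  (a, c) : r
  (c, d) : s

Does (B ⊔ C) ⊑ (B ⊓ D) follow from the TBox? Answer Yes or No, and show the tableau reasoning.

No

1. (B ⊔ C) ⊑ (B ⊓ D)  ⇔  ((B ⊔ C) ⊓ (¬B ⊔ ¬D)) unsat w.r.t. T
   apply at x₀: (B ⊔ C)⊑B
   open: L(x₀) ⊇ {B, ¬A, ¬D, ¬E, ∀s.¬D}
2. Hence (B ⊔ C) ⊑ (B ⊓ D): not entailed.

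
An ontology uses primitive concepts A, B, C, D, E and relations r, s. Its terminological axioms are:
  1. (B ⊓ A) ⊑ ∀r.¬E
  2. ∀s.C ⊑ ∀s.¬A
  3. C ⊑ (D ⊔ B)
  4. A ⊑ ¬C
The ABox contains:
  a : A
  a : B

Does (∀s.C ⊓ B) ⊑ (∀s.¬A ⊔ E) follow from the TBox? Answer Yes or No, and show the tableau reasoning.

1. (∀s.C ⊓ B) ⊑ (∀s.¬A ⊔ E)  ⇔  ((∀s.C ⊓ B) ⊓ (∃s.A ⊓ ¬E)) unsat w.r.t. T
   all branches close; clash {A, ¬A} at an ∃-successor
2. Hence (∀s.C ⊓ B) ⊑ (∀s.¬A ⊔ E): entailed.

Yes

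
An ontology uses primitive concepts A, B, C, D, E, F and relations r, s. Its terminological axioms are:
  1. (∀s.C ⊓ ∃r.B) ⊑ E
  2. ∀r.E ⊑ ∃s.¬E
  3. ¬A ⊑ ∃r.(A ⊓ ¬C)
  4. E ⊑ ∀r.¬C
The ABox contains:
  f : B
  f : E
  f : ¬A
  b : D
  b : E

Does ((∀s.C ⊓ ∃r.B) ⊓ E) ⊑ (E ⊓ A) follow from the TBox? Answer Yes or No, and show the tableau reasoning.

1. ((∀s.C ⊓ ∃r.B) ⊓ E) ⊑ (E ⊓ A)  ⇔  (((∀s.C ⊓ ∃r.B) ⊓ E) ⊓ (¬E ⊔ ¬A)) unsat w.r.t. T
   apply at x₀: E⊑∀r.¬C
   open: L(x₀) ⊇ {E, ¬A, ∀r.¬C, ∀s.C, ∃r.(A ⊓ ¬C), …} (+ ∃-successors)
2. Hence ((∀s.C ⊓ ∃r.B) ⊓ E) ⊑ (E ⊓ A): not entailed.

No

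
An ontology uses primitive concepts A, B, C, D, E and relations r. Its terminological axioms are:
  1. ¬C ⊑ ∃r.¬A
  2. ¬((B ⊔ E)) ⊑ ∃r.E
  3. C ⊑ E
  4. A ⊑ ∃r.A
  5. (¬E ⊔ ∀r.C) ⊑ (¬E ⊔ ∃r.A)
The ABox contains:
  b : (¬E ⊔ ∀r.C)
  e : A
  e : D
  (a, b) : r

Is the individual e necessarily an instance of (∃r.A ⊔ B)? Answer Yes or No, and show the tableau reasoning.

1. e : (∃r.A ⊔ B)?  L(e) = {A, D} ∪ {(∀r.¬A ⊓ ¬B)}
   clash {A, ¬A} at an ∃-successor — e ∈ (∃r.A ⊔ B)
2. Hence e : (∃r.A ⊔ B): entailed.

Yes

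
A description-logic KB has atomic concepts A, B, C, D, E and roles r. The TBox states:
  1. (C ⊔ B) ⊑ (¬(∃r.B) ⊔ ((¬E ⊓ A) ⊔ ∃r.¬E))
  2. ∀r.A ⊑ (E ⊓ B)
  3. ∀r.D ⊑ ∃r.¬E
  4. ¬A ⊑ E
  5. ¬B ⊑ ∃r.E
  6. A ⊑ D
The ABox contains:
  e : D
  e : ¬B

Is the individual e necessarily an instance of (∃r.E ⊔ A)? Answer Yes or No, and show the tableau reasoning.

1. e : (∃r.E ⊔ A)?  L(e) = {D, ¬B} ∪ {(∀r.¬E ⊓ ¬A)}
   clash {B, ¬B} at e — e ∈ (∃r.E ⊔ A)
2. Hence e : (∃r.E ⊔ A): entailed.

Yes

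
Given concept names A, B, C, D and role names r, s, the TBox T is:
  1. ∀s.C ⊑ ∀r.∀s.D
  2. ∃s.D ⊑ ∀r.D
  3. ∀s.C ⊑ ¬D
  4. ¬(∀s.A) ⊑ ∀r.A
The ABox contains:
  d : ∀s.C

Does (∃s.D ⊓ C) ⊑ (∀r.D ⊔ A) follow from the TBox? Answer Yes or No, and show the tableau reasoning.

1. (∃s.D ⊓ C) ⊑ (∀r.D ⊔ A)  ⇔  ((∃s.D ⊓ C) ⊓ (∃r.¬D ⊓ ¬A)) unsat w.r.t. T
   all branches close; clash {D, ¬D} at an ∃-successor
2. Hence (∃s.D ⊓ C) ⊑ (∀r.D ⊔ A): entailed.

Yes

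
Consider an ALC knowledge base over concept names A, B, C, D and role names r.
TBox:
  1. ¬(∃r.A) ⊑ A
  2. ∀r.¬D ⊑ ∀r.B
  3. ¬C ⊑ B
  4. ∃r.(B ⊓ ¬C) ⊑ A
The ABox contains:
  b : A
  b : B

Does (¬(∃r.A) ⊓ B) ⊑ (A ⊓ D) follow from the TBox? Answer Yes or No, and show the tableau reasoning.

1. (¬(∃r.A) ⊓ B) ⊑ (A ⊓ D)  ⇔  ((∀r.¬A ⊓ B) ⊓ (¬A ⊔ ¬D)) unsat w.r.t. T
   apply at x₀: ¬(∃r.A)⊑A
   open: L(x₀) ⊇ {A, B, ¬D, ∀r.¬A, ∃r.D} (+ ∃-successors)
2. Hence (¬(∃r.A) ⊓ B) ⊑ (A ⊓ D): not entailed.

No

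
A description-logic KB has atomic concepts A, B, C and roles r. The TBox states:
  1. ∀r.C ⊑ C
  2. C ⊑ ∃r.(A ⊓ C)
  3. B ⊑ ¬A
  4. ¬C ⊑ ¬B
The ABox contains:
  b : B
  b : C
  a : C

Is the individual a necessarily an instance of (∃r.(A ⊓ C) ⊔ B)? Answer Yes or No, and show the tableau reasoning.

1. a : (∃r.(A ⊓ C) ⊔ B)?  L(a) = {C} ∪ {(∀r.(¬A ⊔ ¬C) ⊓ ¬B)}
   clash {C, ¬C} at an ∃-successor — a ∈ (∃r.(A ⊓ C) ⊔ B)
2. Hence a : (∃r.(A ⊓ C) ⊔ B): entailed.

Yes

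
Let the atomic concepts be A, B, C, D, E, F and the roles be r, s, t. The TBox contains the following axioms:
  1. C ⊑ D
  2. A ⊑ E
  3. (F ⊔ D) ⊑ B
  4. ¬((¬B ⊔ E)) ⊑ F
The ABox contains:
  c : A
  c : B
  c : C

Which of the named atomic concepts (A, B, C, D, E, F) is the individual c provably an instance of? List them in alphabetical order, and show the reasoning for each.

{A, B, C, D, E}

1. c : A?  L(c) = {A, B, C} ∪ {¬A}
   clash {A, ¬A} at c — c ∈ A
2. c : B?  L(c) = {A, B, C} ∪ {¬B}
   clash {B, ¬B} at c — c ∈ B
3. c : C?  L(c) = {A, B, C} ∪ {¬C}
   clash {C, ¬C} at c — c ∈ C
4. c : D?  L(c) = {A, B, C} ∪ {¬D}
   clash {D, ¬D} at c — c ∈ D
5. c : E?  L(c) = {A, B, C} ∪ {¬E}
   clash {E, ¬E} at c — c ∈ E
6. c : F?  L(c) = {A, B, C} ∪ {¬F}
   apply at c: C⊑D; A⊑E
   open: L(c) ⊇ {A, B, C, D, E, …} — c ∉ F possible
7. Entailed for c: {A, B, C, D, E}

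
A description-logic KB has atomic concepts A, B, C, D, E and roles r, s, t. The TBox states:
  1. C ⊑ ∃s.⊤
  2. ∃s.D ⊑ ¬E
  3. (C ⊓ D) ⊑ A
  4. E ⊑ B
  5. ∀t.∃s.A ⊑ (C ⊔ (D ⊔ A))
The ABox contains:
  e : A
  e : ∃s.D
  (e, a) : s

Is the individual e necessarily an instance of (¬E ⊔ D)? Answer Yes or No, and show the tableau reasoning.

Yes

1. e : (¬E ⊔ D)?  L(e) = {A, ∃s.D} ∪ {(E ⊓ ¬D)}
   clash {E, ¬E} at e — e ∈ (¬E ⊔ D)
2. Hence e : (¬E ⊔ D): entailed.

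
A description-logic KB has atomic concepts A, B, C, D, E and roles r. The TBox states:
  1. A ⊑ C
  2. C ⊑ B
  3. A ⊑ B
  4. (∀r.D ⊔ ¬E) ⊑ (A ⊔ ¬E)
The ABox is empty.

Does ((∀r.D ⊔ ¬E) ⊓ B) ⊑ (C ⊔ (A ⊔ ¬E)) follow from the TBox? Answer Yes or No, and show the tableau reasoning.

Yes

1. ((∀r.D ⊔ ¬E) ⊓ B) ⊑ (C ⊔ (A ⊔ ¬E))  ⇔  (((∀r.D ⊔ ¬E) ⊓ B) ⊓ (¬C ⊓ (¬A ⊓ E))) unsat w.r.t. T
   all branches close; clash {E, ¬E} at x₀
2. Hence ((∀r.D ⊔ ¬E) ⊓ B) ⊑ (C ⊔ (A ⊔ ¬E)): entailed.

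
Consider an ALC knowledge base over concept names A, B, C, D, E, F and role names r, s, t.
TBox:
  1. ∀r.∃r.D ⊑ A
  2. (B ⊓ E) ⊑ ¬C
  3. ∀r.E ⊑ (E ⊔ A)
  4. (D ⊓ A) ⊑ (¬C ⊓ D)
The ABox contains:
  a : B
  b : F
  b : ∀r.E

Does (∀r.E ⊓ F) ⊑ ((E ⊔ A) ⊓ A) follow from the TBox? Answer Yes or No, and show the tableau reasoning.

1. (∀r.E ⊓ F) ⊑ ((E ⊔ A) ⊓ A)  ⇔  ((∀r.E ⊓ F) ⊓ ((¬E ⊓ ¬A) ⊔ ¬A)) unsat w.r.t. T
   apply at x₀: ∀r.E⊑(E ⊔ A)
   open: L(x₀) ⊇ {E, F, ¬A, ¬B, ¬D, …} (+ ∃-successors)
2. Hence (∀r.E ⊓ F) ⊑ ((E ⊔ A) ⊓ A): not entailed.

No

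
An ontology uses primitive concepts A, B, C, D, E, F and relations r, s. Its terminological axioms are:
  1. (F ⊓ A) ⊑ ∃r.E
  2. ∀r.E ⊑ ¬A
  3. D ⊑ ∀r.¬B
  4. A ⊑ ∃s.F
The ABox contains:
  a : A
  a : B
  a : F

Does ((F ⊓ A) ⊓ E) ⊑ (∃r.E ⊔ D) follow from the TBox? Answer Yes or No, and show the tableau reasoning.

1. ((F ⊓ A) ⊓ E) ⊑ (∃r.E ⊔ D)  ⇔  (((F ⊓ A) ⊓ E) ⊓ (∀r.¬E ⊓ ¬D)) unsat w.r.t. T
   all branches close; clash {A, ¬A} at x₀
2. Hence ((F ⊓ A) ⊓ E) ⊑ (∃r.E ⊔ D): entailed.

Yes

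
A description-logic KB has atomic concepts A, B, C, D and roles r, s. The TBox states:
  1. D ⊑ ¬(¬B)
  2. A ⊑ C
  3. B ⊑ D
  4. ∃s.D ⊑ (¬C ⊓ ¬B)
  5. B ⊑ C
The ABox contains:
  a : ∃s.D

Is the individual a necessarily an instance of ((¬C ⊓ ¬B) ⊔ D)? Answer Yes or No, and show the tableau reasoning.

Yes

1. a : ((¬C ⊓ ¬B) ⊔ D)?  L(a) = {∃s.D} ∪ {((C ⊔ B) ⊓ ¬D)}
   clash {D, ¬D} at a — a ∈ ((¬C ⊓ ¬B) ⊔ D)
2. Hence a : ((¬C ⊓ ¬B) ⊔ D): entailed.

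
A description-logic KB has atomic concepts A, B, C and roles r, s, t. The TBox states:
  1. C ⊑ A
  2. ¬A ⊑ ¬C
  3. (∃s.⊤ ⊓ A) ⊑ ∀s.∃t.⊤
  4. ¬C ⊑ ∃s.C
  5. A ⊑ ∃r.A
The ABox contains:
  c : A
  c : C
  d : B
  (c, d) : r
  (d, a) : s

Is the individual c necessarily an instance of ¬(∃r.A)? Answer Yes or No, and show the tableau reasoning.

1. c : ¬(∃r.A)?  L(c) = {A, C} ∪ {∃r.A}
   open: L(c) ⊇ {A, C, ∀s.⊥, ∃r.A} (+ ∃-successors) — c ∉ ¬(∃r.A) possible
2. Hence c : ¬(∃r.A): not entailed.

No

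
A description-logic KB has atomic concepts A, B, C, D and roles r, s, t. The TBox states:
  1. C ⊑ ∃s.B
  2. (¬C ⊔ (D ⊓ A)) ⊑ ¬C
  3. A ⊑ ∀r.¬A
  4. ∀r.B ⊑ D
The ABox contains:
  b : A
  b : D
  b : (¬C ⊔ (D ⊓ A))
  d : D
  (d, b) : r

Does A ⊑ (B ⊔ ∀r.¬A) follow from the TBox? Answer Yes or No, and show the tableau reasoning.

1. A ⊑ (B ⊔ ∀r.¬A)  ⇔  (A ⊓ (¬B ⊓ ∃r.A)) unsat w.r.t. T
   all branches close; clash {A, ¬A} at an ∃-successor
2. Hence A ⊑ (B ⊔ ∀r.¬A): entailed.

Yes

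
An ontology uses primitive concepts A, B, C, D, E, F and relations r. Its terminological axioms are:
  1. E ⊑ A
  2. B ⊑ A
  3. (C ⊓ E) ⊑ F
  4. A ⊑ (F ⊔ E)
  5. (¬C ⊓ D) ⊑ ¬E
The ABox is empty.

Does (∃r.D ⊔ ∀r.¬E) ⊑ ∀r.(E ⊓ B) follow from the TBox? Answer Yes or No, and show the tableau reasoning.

No

1. (∃r.D ⊔ ∀r.¬E) ⊑ ∀r.(E ⊓ B)  ⇔  ((∃r.D ⊔ ∀r.¬E) ⊓ ∃r.(¬E ⊔ ¬B)) unsat w.r.t. T
   open: L(x₀) ⊇ {¬A, ¬B, ¬E, ∃r.(¬E ⊔ ¬B), ∃r.D} (+ ∃-successors)
2. Hence (∃r.D ⊔ ∀r.¬E) ⊑ ∀r.(E ⊓ B): not entailed.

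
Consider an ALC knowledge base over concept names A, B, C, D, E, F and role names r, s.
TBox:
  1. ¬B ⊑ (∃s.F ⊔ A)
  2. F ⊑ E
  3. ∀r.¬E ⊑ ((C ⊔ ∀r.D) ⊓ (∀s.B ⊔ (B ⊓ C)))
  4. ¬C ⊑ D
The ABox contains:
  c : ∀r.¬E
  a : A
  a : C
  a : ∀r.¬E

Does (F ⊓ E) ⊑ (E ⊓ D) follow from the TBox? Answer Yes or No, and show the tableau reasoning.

No

1. (F ⊓ E) ⊑ (E ⊓ D)  ⇔  ((F ⊓ E) ⊓ (¬E ⊔ ¬D)) unsat w.r.t. T
   open: L(x₀) ⊇ {B, C, E, F, ¬D, …} (+ ∃-successors)
2. Hence (F ⊓ E) ⊑ (E ⊓ D): not entailed.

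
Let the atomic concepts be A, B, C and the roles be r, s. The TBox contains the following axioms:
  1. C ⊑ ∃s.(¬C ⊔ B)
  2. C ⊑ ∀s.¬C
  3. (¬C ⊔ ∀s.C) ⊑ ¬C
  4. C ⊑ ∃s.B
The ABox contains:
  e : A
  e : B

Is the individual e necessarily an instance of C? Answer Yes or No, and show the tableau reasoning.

No

1. e : C?  L(e) = {A, B} ∪ {¬C}
   open: L(e) ⊇ {A, B, ¬C} — e ∉ C possible
2. Hence e : C: not entailed.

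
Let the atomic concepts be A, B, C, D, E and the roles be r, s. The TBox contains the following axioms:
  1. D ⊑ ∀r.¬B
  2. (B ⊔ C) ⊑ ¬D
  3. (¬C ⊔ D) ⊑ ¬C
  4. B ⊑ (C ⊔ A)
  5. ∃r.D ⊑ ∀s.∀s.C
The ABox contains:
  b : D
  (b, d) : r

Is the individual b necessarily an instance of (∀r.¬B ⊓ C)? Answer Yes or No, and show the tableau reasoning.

1. b : (∀r.¬B ⊓ C)?  L(b) = {D} ∪ {(∃r.B ⊔ ¬C)}
   apply at b: D⊑∀r.¬B
   open: L(b) ⊇ {D, ¬B, ¬C, ∀r.¬B, ∀r.¬D} — b ∉ (∀r.¬B ⊓ C) possible
2. Hence b : (∀r.¬B ⊓ C): not entailed.

No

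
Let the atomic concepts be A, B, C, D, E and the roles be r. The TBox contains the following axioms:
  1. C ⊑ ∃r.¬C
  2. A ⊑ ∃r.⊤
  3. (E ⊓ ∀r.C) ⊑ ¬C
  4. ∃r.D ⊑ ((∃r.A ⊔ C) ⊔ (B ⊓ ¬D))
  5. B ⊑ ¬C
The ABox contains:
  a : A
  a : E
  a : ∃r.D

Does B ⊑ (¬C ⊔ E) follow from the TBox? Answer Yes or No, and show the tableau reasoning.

Yes

1. B ⊑ (¬C ⊔ E)  ⇔  (B ⊓ (C ⊓ ¬E)) unsat w.r.t. T
   all branches close; clash {C, ¬C} at x₀
2. Hence B ⊑ (¬C ⊔ E): entailed.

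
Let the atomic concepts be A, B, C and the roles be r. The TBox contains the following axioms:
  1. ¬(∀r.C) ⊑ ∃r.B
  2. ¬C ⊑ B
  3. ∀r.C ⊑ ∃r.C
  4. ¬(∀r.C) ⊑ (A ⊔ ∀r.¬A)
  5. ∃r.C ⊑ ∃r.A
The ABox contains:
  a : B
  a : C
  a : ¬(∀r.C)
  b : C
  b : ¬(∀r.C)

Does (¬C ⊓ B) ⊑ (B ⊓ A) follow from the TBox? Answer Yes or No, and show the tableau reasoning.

No

1. (¬C ⊓ B) ⊑ (B ⊓ A)  ⇔  ((¬C ⊓ B) ⊓ (¬B ⊔ ¬A)) unsat w.r.t. T
   open: L(x₀) ⊇ {B, ¬A, ¬C, ∀r.C, ∃r.A, …} (+ ∃-successors)
2. Hence (¬C ⊓ B) ⊑ (B ⊓ A): not entailed.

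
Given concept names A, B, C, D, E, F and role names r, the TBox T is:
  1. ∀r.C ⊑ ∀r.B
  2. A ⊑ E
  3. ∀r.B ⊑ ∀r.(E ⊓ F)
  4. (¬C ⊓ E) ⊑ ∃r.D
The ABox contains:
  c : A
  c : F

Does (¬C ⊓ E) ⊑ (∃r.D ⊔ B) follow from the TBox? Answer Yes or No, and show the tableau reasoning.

Yes

1. (¬C ⊓ E) ⊑ (∃r.D ⊔ B)  ⇔  ((¬C ⊓ E) ⊓ (∀r.¬D ⊓ ¬B)) unsat w.r.t. T
   all branches close; clash {D, ¬D} at an ∃-successor
2. Hence (¬C ⊓ E) ⊑ (∃r.D ⊔ B): entailed.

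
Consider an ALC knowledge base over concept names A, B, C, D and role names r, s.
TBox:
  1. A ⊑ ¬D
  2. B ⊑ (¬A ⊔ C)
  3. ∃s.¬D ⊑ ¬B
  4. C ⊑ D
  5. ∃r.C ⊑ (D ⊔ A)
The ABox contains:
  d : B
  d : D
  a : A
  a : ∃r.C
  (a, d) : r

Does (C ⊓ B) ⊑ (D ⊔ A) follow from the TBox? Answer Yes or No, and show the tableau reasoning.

1. (C ⊓ B) ⊑ (D ⊔ A)  ⇔  ((C ⊓ B) ⊓ (¬D ⊓ ¬A)) unsat w.r.t. T
   all branches close; clash {D, ¬D} at x₀
2. Hence (C ⊓ B) ⊑ (D ⊔ A): entailed.

Yes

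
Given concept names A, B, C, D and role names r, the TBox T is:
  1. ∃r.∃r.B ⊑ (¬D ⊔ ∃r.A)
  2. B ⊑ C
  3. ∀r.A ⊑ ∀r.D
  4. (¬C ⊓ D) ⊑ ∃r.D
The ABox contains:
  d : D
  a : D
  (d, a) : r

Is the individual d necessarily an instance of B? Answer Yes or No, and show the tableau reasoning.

No

1. d : B?  L(d) = {D} ∪ {¬B}
   open: L(d) ⊇ {C, D, ¬B, ∀r.∀r.¬B, ∃r.¬A} (+ ∃-successors) — d ∉ B possible
2. Hence d : B: not entailed.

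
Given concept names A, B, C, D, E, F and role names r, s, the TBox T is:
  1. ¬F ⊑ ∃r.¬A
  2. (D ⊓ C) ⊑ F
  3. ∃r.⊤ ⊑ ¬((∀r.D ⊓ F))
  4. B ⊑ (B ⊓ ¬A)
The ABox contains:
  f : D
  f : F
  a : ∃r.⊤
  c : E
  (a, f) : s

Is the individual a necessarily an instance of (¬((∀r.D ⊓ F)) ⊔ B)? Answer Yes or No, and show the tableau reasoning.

Yes

1. a : (¬((∀r.D ⊓ F)) ⊔ B)?  L(a) = {∃r.⊤} ∪ {((∀r.D ⊓ F) ⊓ ¬B)}
   clash {F, ¬F} at a — a ∈ (¬((∀r.D ⊓ F)) ⊔ B)
2. Hence a : (¬((∀r.D ⊓ F)) ⊔ B): entailed.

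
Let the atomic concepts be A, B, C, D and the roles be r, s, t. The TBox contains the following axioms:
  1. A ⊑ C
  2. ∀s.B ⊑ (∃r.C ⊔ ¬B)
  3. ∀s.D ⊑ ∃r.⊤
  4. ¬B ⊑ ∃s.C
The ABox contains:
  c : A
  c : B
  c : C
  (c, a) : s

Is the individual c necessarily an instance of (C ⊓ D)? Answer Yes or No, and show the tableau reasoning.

No

1. c : (C ⊓ D)?  L(c) = {A, B, C} ∪ {(¬C ⊔ ¬D)}
   open: L(c) ⊇ {A, B, C, ¬D, ∃s.¬B, …} (+ ∃-successors) — c ∉ (C ⊓ D) possible
2. Hence c : (C ⊓ D): not entailed.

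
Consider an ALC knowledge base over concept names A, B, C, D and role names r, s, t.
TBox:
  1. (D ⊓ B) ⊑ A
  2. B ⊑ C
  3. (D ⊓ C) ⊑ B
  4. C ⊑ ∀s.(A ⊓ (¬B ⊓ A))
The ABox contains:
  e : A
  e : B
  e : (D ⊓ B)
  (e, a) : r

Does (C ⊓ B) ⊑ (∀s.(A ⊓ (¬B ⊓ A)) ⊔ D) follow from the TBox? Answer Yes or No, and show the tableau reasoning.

1. (C ⊓ B) ⊑ (∀s.(A ⊓ (¬B ⊓ A)) ⊔ D)  ⇔  ((C ⊓ B) ⊓ (∃s.(¬A ⊔ (B ⊔ ¬A)) ⊓ ¬D)) unsat w.r.t. T
   all branches close; clash {B, ¬B} at an ∃-successor
2. Hence (C ⊓ B) ⊑ (∀s.(A ⊓ (¬B ⊓ A)) ⊔ D): entailed.

Yes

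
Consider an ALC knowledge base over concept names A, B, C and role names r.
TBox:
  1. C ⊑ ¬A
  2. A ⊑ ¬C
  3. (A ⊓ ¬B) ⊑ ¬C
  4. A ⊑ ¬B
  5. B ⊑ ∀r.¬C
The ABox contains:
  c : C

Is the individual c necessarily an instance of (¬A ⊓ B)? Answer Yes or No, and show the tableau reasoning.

1. c : (¬A ⊓ B)?  L(c) = {C} ∪ {(A ⊔ ¬B)}
   apply at c: C⊑¬A
   open: L(c) ⊇ {C, ¬A, ¬B} — c ∉ (¬A ⊓ B) possible
2. Hence c : (¬A ⊓ B): not entailed.

No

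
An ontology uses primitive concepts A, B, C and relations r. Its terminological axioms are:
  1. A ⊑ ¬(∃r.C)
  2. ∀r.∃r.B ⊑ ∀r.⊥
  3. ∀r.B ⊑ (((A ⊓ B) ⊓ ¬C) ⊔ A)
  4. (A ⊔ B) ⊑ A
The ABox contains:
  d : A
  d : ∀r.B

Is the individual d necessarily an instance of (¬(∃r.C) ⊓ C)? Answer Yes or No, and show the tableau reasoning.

No

1. d : (¬(∃r.C) ⊓ C)?  L(d) = {A, ∀r.B} ∪ {(∃r.C ⊔ ¬C)}
   apply at d: A⊑¬(∃r.C); ∀r.B⊑(((A ⊓ B) ⊓ ¬C) ⊔ A)
   open: L(d) ⊇ {A, ¬C, ∀r.B, ∀r.¬C, ∃r.∀r.¬B} (+ ∃-successors) — d ∉ (¬(∃r.C) ⊓ C) possible
2. Hence d : (¬(∃r.C) ⊓ C): not entailed.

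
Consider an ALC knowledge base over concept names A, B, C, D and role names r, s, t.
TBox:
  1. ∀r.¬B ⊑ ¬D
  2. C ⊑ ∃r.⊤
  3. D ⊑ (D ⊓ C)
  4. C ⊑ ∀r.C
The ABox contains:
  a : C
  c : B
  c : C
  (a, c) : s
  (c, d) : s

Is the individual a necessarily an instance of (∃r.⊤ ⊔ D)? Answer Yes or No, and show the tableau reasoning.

1. a : (∃r.⊤ ⊔ D)?  L(a) = {C} ∪ {(∀r.⊥ ⊓ ¬D)}
   clash ⊥ at an ∃-successor — a ∈ (∃r.⊤ ⊔ D)
2. Hence a : (∃r.⊤ ⊔ D): entailed.

Yes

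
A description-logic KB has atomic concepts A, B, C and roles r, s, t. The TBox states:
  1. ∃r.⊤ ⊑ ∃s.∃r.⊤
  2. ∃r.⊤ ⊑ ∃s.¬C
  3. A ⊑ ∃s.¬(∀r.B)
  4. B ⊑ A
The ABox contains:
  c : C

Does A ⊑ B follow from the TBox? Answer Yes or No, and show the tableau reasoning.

1. A ⊑ B  ⇔  (A ⊓ ¬B) unsat w.r.t. T
   apply at x₀: A⊑∃s.¬(∀r.B)
   open: L(x₀) ⊇ {A, ¬B, ∀r.⊥, ∃s.∃r.¬B} (+ ∃-successors)
2. Hence A ⊑ B: not entailed.

No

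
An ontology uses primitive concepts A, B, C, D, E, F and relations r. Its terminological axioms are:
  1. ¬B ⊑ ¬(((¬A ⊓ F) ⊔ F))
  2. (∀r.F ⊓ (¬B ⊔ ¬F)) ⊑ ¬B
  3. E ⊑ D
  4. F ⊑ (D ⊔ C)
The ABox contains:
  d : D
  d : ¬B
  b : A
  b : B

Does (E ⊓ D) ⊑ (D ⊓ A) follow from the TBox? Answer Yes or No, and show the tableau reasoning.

No

1. (E ⊓ D) ⊑ (D ⊓ A)  ⇔  ((E ⊓ D) ⊓ (¬D ⊔ ¬A)) unsat w.r.t. T
   open: L(x₀) ⊇ {B, D, E, ¬A, ¬F, …} (+ ∃-successors)
2. Hence (E ⊓ D) ⊑ (D ⊓ A): not entailed.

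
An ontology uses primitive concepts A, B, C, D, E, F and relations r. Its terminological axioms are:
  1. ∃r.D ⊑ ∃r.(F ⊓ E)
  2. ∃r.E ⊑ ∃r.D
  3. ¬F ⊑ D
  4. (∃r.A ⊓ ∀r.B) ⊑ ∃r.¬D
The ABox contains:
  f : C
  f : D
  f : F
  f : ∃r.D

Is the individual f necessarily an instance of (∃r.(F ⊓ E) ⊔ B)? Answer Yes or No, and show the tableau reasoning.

1. f : (∃r.(F ⊓ E) ⊔ B)?  L(f) = {C, D, F, ∃r.D} ∪ {(∀r.(¬F ⊔ ¬E) ⊓ ¬B)}
   clash {E, ¬E} at an ∃-successor — f ∈ (∃r.(F ⊓ E) ⊔ B)
2. Hence f : (∃r.(F ⊓ E) ⊔ B): entailed.

Yes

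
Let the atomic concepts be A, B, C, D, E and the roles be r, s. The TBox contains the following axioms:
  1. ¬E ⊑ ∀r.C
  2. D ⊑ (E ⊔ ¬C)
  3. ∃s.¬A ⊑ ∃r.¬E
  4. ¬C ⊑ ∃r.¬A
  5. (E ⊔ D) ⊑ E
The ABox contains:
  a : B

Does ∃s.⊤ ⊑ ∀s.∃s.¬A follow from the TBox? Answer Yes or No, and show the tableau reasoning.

No

1. ∃s.⊤ ⊑ ∀s.∃s.¬A  ⇔  (∃s.⊤ ⊓ ∃s.∀s.A) unsat w.r.t. T
   open: L(x₀) ⊇ {C, E, ¬D, ∀s.A, ∃s.∀s.A, …} (+ ∃-successors)
2. Hence ∃s.⊤ ⊑ ∀s.∃s.¬A: not entailed.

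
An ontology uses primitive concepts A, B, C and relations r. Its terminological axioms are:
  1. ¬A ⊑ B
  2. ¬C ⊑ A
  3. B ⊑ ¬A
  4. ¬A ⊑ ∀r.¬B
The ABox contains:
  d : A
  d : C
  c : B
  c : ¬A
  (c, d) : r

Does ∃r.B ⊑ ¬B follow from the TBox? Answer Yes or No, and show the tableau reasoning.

Yes

1. ∃r.B ⊑ ¬B  ⇔  (∃r.B ⊓ B) unsat w.r.t. T
   all branches close; clash {A, ¬A} at x₀
2. Hence ∃r.B ⊑ ¬B: entailed.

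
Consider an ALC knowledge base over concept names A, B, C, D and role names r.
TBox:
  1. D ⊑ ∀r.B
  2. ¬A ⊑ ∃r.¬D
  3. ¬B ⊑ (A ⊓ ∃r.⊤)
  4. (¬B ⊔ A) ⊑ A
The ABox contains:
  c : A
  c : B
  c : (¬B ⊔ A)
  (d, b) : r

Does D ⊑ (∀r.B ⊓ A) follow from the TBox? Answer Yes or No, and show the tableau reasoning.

No

1. D ⊑ (∀r.B ⊓ A)  ⇔  (D ⊓ (∃r.¬B ⊔ ¬A)) unsat w.r.t. T
   apply at x₀: D⊑∀r.B
   open: L(x₀) ⊇ {B, D, ¬A, ∀r.B, ∃r.¬D} (+ ∃-successors)
2. Hence D ⊑ (∀r.B ⊓ A): not entailed.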